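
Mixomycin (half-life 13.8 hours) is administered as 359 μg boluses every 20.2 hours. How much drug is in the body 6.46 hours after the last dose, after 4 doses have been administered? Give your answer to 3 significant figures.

The 4 doses were given 67.06, 46.86, 26.66, 6.46 hours ago.
Total = 359·(1/2)^(67.06/13.8) + 359·(1/2)^(46.86/13.8) + 359·(1/2)^(26.66/13.8) + 359·(1/2)^(6.46/13.8)
      = 12.367 + 34.112 + 94.089 + 259.52 ≈ 400.09 μg.

400 μg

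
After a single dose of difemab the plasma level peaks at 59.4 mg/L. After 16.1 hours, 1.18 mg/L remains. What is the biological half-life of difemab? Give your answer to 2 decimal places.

2.85 hours

A/A₀ = 1.18/59.4 ≈ 0.019865.
n = log₂(50.339) ≈ 5.6536 half-lives elapsed in 16.1 hours.
t½ = 16.1/5.6536 ≈ 2.8477 hours.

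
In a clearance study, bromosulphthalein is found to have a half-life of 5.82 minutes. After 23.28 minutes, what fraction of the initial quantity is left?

n = 23.28/5.82 ≈ 4 half-lives.
Fraction remaining = (1/2)^4 ≈ 0.0625.

0.0625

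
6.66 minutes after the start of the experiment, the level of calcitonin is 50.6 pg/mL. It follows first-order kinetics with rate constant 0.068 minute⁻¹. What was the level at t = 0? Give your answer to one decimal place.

t½ = ln 2 / k = 0.69315 / 0.068 ≈ 10.193 minutes.
Number of half-lives elapsed: n = 6.66/10.193 ≈ 0.65337.
A₀ = A × 2^n = 50.6 × 2^0.65337 = 50.6 × 1.5728 ≈ 79.585 pg/mL.

79.6 pg/mL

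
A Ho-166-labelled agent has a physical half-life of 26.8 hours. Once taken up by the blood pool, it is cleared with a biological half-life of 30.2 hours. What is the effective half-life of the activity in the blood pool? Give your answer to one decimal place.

14.2 hours

1/t_eff = 1/t_phys + 1/t_biol = 1/26.8 + 1/30.2 = 0.070426 per hour.
t_eff = 26.8 × 30.2 / (26.8 + 30.2) ≈ 14.199 hours.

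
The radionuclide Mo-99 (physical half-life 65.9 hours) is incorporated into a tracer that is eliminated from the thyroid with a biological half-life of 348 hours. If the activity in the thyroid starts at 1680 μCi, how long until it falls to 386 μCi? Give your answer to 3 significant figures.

1/t_eff = 1/t_phys + 1/t_biol = 1/65.9 + 1/348 = 0.018048 per hour.
t_eff = 65.9 × 348 / (65.9 + 348) ≈ 55.408 hours.
n = log₂(1680/386) ≈ 2.1218; t = 2.1218 × 55.408 ≈ 117.56 hours.

118 hours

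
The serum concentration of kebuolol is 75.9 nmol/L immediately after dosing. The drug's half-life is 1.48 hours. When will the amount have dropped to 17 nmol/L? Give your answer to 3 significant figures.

3.19 hours

Fraction remaining = 17/75.9 ≈ 0.22398.
n = log₂(75.9/17) = ln(4.4647)/ln 2 ≈ 2.1586 half-lives.
t = n × t½ = 2.1586 × 1.48 ≈ 3.1947 hours.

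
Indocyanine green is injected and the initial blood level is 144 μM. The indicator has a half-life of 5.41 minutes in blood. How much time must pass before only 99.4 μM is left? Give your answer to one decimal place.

Fraction remaining = 99.4/144 ≈ 0.69028.
n = log₂(144/99.4) = ln(1.4487)/ln 2 ≈ 0.53475 half-lives.
t = n × t½ = 0.53475 × 5.41 ≈ 2.893 minutes.

2.9 minutes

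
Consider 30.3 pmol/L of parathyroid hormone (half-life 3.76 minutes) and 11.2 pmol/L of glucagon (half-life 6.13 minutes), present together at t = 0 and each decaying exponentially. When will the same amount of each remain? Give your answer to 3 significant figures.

Set 30.3·(1/2)^(t/3.76) = 11.2·(1/2)^(t/6.13).
Taking log₂: log₂(30.3/11.2) = t·(1/3.76 − 1/6.13).
log₂(2.7054) = 1.4358; 1/3.76 − 1/6.13 = 0.10283.
t = 1.4358 / 0.10283 ≈ 13.964 minutes.

14.0 minutes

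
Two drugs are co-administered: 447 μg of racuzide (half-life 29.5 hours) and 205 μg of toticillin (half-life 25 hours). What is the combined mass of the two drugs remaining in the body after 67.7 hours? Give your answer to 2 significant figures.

racuzide: 447 × (1/2)^(67.7/29.5) = 447 × (1/2)^2.2949 ≈ 91.09 μg.
toticillin: 205 × (1/2)^(67.7/25) = 205 × (1/2)^2.708 ≈ 31.374 μg.
Total = 91.09 + 31.374 ≈ 122.46 μg.

120 μg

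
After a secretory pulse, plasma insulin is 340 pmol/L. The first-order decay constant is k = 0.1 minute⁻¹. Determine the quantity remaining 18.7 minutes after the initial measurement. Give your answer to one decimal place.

52.4 pmol/L

t½ = ln 2 / k = 0.69315 / 0.1 ≈ 6.9315 minutes.
Number of half-lives: n = 18.7/6.9315 ≈ 2.6978.
Remaining = 340 × (1/2)^2.6978 = 340 × 0.15412 ≈ 52.402 pmol/L.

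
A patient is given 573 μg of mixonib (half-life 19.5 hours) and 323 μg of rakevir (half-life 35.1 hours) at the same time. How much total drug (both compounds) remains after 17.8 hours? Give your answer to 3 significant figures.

532 μg

mixonib: 573 × (1/2)^(17.8/19.5) = 573 × (1/2)^0.91282 ≈ 304.35 μg.
rakevir: 323 × (1/2)^(17.8/35.1) = 323 × (1/2)^0.50712 ≈ 227.27 μg.
Total = 304.35 + 227.27 ≈ 531.62 μg.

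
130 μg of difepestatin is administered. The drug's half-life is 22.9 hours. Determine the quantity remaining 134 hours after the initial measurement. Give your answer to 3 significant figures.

2.25 μg

Number of half-lives: n = 134/22.9 ≈ 5.8515.
Remaining = 130 × (1/2)^5.8515 = 130 × 0.017319 ≈ 2.2514 μg.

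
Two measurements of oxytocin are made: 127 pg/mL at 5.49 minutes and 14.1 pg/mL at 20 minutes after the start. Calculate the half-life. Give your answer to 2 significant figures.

Over Δt = 20 − 5.49 = 14.51 minutes, the level fell by a factor of 127/14.1 ≈ 9.0071.
n = log₂(9.0071) ≈ 3.1711 half-lives, so t½ = 14.51/3.1711 ≈ 4.5758 minutes.

4.6 minutes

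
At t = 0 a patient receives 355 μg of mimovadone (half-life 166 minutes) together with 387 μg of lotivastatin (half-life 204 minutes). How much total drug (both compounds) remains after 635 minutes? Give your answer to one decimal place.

69.8 μg

mimovadone: 355 × (1/2)^(635/166) = 355 × (1/2)^3.8253 ≈ 25.044 μg.
lotivastatin: 387 × (1/2)^(635/204) = 387 × (1/2)^3.1127 ≈ 44.738 μg.
Total = 25.044 + 44.738 ≈ 69.782 μg.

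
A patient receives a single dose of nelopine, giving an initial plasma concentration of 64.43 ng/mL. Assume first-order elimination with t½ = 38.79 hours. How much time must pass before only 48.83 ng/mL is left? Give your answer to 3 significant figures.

15.5 hours

Fraction remaining = 48.83/64.43 ≈ 0.75788.
n = log₂(64.43/48.83) = ln(1.3195)/ln 2 ≈ 0.39996 half-lives.
t = n × t½ = 0.39996 × 38.79 ≈ 15.515 hours.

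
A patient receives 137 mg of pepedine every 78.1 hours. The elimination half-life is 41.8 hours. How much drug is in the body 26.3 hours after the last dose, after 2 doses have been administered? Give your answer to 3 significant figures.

113 mg

The 2 doses were given 104.4, 26.3 hours ago.
Total = 137·(1/2)^(104.4/41.8) + 137·(1/2)^(26.3/41.8)
      = 24.259 + 88.576 ≈ 112.83 mg.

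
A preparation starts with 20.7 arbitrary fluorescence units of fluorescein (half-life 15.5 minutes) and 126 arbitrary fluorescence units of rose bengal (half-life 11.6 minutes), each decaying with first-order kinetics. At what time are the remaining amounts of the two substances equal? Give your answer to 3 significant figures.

Set 20.7·(1/2)^(t/15.5) = 126·(1/2)^(t/11.6).
Taking log₂: log₂(20.7/126) = t·(1/15.5 − 1/11.6).
log₂(0.16429) = -2.6057; 1/15.5 − 1/11.6 = -0.021691.
t = -2.6057 / -0.021691 ≈ 120.13 minutes.

120 minutes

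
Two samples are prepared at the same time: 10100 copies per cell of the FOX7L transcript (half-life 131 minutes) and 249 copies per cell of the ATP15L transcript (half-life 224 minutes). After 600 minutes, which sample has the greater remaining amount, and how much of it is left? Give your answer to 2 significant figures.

FOX7L transcript, 420 copies per cell

FOX7L transcript: 10100 × (1/2)^4.5802 ≈ 422.24 copies per cell.
ATP15L transcript: 249 × (1/2)^2.6786 ≈ 38.893 copies per cell.
FOX7L transcript has more remaining, at ≈ 422.24 copies per cell.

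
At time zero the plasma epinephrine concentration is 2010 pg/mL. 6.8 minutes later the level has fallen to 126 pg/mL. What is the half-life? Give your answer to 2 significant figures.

1.7 minutes

A/A₀ = 126/2010 ≈ 0.062687.
n = log₂(15.952) ≈ 3.9957 half-lives elapsed in 6.8 minutes.
t½ = 6.8/3.9957 ≈ 1.7018 minutes.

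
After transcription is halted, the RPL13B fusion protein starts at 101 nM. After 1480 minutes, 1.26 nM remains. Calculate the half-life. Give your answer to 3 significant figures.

A/A₀ = 1.26/101 ≈ 0.012475.
n = log₂(80.159) ≈ 6.3248 half-lives elapsed in 1480 minutes.
t½ = 1480/6.3248 ≈ 234 minutes.

234 minutes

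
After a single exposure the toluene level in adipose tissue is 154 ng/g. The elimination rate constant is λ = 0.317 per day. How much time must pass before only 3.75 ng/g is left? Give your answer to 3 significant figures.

t½ = ln 2 / λ = 0.69315 / 0.317 ≈ 2.1866 days.
Fraction remaining = 3.75/154 ≈ 0.024351.
n = log₂(154/3.75) = ln(41.067)/ln 2 ≈ 5.3599 half-lives.
t = n × t½ = 5.3599 × 2.1866 ≈ 11.72 days.

11.7 days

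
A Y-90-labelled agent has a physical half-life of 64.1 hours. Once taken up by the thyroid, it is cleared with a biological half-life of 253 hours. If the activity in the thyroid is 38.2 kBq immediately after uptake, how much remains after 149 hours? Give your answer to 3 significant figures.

5.07 kBq

1/t_eff = 1/t_phys + 1/t_biol = 1/64.1 + 1/253 = 0.019553 per hour.
t_eff = 64.1 × 253 / (64.1 + 253) ≈ 51.143 hours.
Remaining = 38.2 × (1/2)^(149/51.143) = 38.2 × (1/2)^2.9134 ≈ 5.0703 kBq.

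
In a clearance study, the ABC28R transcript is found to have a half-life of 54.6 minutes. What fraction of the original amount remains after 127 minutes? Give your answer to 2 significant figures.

n = 127/54.6 ≈ 2.326 half-lives.
Fraction remaining = (1/2)^2.326 ≈ 0.19944.

0.20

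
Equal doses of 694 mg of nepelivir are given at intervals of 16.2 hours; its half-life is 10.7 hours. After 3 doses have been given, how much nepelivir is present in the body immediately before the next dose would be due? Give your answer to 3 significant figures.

358 mg

The 3 doses were given 48.6, 32.4, 16.2 hours ago.
Total = 694·(1/2)^(48.6/10.7) + 694·(1/2)^(32.4/10.7) + 694·(1/2)^(16.2/10.7)
      = 29.79 + 85.08 + 242.99 ≈ 357.86 mg.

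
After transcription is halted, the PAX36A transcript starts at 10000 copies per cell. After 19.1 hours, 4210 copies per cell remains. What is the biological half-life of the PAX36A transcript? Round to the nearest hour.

15 hours

A/A₀ = 4210/10000 ≈ 0.421.
n = log₂(2.3753) ≈ 1.2481 half-lives elapsed in 19.1 hours.
t½ = 19.1/1.2481 ≈ 15.303 hours.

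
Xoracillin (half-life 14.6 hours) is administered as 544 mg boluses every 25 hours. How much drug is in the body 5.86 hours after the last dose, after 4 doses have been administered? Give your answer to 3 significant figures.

The 4 doses were given 80.86, 55.86, 30.86, 5.86 hours ago.
Total = 544·(1/2)^(80.86/14.6) + 544·(1/2)^(55.86/14.6) + 544·(1/2)^(30.86/14.6) + 544·(1/2)^(5.86/14.6)
      = 11.705 + 38.357 + 125.69 + 411.88 ≈ 587.64 mg.

588 mg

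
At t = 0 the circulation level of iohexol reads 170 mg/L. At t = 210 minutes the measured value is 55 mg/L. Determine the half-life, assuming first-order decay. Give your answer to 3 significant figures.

A/A₀ = 55/170 ≈ 0.32353.
n = log₂(3.0909) ≈ 1.628 half-lives elapsed in 210 minutes.
t½ = 210/1.628 ≈ 128.99 minutes.

129 minutes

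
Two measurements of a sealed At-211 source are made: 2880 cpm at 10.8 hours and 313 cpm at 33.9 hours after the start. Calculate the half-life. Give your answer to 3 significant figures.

7.21 hours

Over Δt = 33.9 − 10.8 = 23.1 hours, the level fell by a factor of 2880/313 ≈ 9.2013.
n = log₂(9.2013) ≈ 3.2018 half-lives, so t½ = 23.1/3.2018 ≈ 7.2146 hours.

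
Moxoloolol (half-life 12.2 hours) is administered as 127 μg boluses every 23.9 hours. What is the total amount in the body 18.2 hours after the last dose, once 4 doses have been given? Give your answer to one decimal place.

60.5 μg

The 4 doses were given 89.9, 66, 42.1, 18.2 hours ago.
Total = 127·(1/2)^(89.9/12.2) + 127·(1/2)^(66/12.2) + 127·(1/2)^(42.1/12.2) + 127·(1/2)^(18.2/12.2)
      = 0.76835 + 2.9873 + 11.615 + 45.157 ≈ 60.527 μg.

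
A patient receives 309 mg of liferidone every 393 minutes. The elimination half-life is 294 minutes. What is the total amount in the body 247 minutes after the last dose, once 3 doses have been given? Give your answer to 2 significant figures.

270 mg

The 3 doses were given 1033, 640, 247 minutes ago.
Total = 309·(1/2)^(1033/294) + 309·(1/2)^(640/294) + 309·(1/2)^(247/294)
      = 27.056 + 68.337 + 172.6 ≈ 268 mg.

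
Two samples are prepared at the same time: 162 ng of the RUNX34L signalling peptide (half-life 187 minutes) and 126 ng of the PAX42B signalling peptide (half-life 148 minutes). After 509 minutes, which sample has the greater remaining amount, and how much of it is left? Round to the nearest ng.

RUNX34L signalling peptide, 25 ng

RUNX34L signalling peptide: 162 × (1/2)^2.7219 ≈ 24.555 ng.
PAX42B signalling peptide: 126 × (1/2)^3.4392 ≈ 11.616 ng.
RUNX34L signalling peptide has more remaining, at ≈ 24.555 ng.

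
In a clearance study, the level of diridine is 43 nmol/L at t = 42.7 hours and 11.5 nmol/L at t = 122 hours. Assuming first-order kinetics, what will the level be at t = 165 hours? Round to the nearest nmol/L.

Over Δt = 122 − 42.7 = 79.3 hours, the level fell by a factor of 43/11.5 ≈ 3.7391.
n = log₂(3.7391) ≈ 1.9027 half-lives, so t½ = 79.3/1.9027 ≈ 41.678 hours.
From t = 122 to t = 165: 11.5 × (1/2)^((165−122)/41.678) ≈ 5.6249 nmol/L.

6 nmol/L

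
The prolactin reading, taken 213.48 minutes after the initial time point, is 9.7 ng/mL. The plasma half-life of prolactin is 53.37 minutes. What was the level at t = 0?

155.2 ng/mL

Number of half-lives elapsed: n = 213.48/53.37 ≈ 4.
A₀ = A × 2^n = 9.7 × 2^4 = 9.7 × 16 ≈ 155.2 ng/mL.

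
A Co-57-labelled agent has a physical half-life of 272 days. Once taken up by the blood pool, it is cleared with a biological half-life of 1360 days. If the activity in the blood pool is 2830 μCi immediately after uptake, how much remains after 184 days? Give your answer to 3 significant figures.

1/t_eff = 1/t_phys + 1/t_biol = 1/272 + 1/1360 = 0.0044118 per day.
t_eff = 272 × 1360 / (272 + 1360) ≈ 226.67 days.
Remaining = 2830 × (1/2)^(184/226.67) = 2830 × (1/2)^0.81176 ≈ 1612.2 μCi.

1610 μCi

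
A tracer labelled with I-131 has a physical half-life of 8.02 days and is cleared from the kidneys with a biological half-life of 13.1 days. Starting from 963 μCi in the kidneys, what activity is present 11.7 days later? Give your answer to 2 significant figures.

190 μCi

1/t_eff = 1/t_phys + 1/t_biol = 1/8.02 + 1/13.1 = 0.20102 per day.
t_eff = 8.02 × 13.1 / (8.02 + 13.1) ≈ 4.9745 days.
Remaining = 963 × (1/2)^(11.7/4.9745) = 963 × (1/2)^2.352 ≈ 188.63 μCi.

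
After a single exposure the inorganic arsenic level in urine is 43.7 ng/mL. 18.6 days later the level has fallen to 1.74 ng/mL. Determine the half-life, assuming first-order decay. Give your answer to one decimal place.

A/A₀ = 1.74/43.7 ≈ 0.039817.
n = log₂(25.115) ≈ 4.6505 half-lives elapsed in 18.6 days.
t½ = 18.6/4.6505 ≈ 3.9996 days.

4.0 days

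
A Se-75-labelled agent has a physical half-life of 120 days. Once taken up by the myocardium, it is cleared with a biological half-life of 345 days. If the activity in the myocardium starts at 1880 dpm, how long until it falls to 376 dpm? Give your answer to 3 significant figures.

207 days

1/t_eff = 1/t_phys + 1/t_biol = 1/120 + 1/345 = 0.011232 per day.
t_eff = 120 × 345 / (120 + 345) ≈ 89.032 days.
n = log₂(1880/376) ≈ 2.3219; t = 2.3219 × 89.032 ≈ 206.73 days.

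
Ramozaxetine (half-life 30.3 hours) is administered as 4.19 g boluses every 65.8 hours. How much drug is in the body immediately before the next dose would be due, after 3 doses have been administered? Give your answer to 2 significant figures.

The 3 doses were given 197.4, 131.6, 65.8 hours ago.
Total = 4.19·(1/2)^(197.4/30.3) + 4.19·(1/2)^(131.6/30.3) + 4.19·(1/2)^(65.8/30.3)
      = 0.045819 + 0.20643 + 0.93002 ≈ 1.1823 g.

1.2 g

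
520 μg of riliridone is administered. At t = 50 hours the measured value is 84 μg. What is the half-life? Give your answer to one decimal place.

A/A₀ = 84/520 ≈ 0.16154.
n = log₂(6.1905) ≈ 2.6301 half-lives elapsed in 50 hours.
t½ = 50/2.6301 ≈ 19.011 hours.

19.0 hours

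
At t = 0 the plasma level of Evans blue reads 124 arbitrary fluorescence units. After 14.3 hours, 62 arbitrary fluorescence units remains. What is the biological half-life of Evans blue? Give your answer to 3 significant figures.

14.3 hours

A/A₀ = 62/124 ≈ 0.5.
n = log₂(2) ≈ 1 half-life elapsed in 14.3 hours.
t½ = 14.3/1 ≈ 14.3 hours.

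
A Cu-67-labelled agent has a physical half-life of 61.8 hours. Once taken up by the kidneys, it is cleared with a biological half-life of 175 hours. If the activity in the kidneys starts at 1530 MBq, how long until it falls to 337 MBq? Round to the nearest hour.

100 hours

1/t_eff = 1/t_phys + 1/t_biol = 1/61.8 + 1/175 = 0.021896 per hour.
t_eff = 61.8 × 175 / (61.8 + 175) ≈ 45.671 hours.
n = log₂(1530/337) ≈ 2.1827; t = 2.1827 × 45.671 ≈ 99.688 hours.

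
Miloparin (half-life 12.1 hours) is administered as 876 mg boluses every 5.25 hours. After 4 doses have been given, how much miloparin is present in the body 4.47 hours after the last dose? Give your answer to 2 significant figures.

1800 mg

The 4 doses were given 20.22, 14.97, 9.72, 4.47 hours ago.
Total = 876·(1/2)^(20.22/12.1) + 876·(1/2)^(14.97/12.1) + 876·(1/2)^(9.72/12.1) + 876·(1/2)^(4.47/12.1)
      = 275.08 + 371.6 + 501.98 + 678.11 ≈ 1826.8 mg.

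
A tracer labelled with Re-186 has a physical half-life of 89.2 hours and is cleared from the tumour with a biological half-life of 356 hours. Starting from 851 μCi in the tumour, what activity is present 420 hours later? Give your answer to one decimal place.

14.4 μCi

1/t_eff = 1/t_phys + 1/t_biol = 1/89.2 + 1/356 = 0.01402 per hour.
t_eff = 89.2 × 356 / (89.2 + 356) ≈ 71.328 hours.
Remaining = 851 × (1/2)^(420/71.328) = 851 × (1/2)^5.8883 ≈ 14.367 μCi.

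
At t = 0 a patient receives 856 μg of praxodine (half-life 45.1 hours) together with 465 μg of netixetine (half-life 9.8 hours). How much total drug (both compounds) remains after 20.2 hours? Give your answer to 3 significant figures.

739 μg

praxodine: 856 × (1/2)^(20.2/45.1) = 856 × (1/2)^0.44789 ≈ 627.54 μg.
netixetine: 465 × (1/2)^(20.2/9.8) = 465 × (1/2)^2.0612 ≈ 111.42 μg.
Total = 627.54 + 111.42 ≈ 738.96 μg.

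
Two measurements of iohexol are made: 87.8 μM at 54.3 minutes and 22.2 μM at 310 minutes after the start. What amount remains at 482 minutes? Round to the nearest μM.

9 μM

Over Δt = 310 − 54.3 = 255.7 minutes, the level fell by a factor of 87.8/22.2 ≈ 3.955.
n = log₂(3.955) ≈ 1.9837 half-lives, so t½ = 255.7/1.9837 ≈ 128.9 minutes.
From t = 310 to t = 482: 22.2 × (1/2)^((482−310)/128.9) ≈ 8.804 μM.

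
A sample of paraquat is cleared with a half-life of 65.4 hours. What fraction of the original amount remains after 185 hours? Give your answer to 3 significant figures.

0.141

n = 185/65.4 ≈ 2.8287 half-lives.
Fraction remaining = (1/2)^2.8287 ≈ 0.14075.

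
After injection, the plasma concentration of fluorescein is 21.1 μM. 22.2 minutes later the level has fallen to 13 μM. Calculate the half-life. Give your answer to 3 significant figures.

A/A₀ = 13/21.1 ≈ 0.61611.
n = log₂(1.6231) ≈ 0.69873 half-lives elapsed in 22.2 minutes.
t½ = 22.2/0.69873 ≈ 31.772 minutes.

31.8 minutes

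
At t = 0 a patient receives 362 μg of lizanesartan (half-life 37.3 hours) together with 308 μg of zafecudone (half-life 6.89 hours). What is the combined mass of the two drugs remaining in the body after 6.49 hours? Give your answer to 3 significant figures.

481 μg

lizanesartan: 362 × (1/2)^(6.49/37.3) = 362 × (1/2)^0.17399 ≈ 320.87 μg.
zafecudone: 308 × (1/2)^(6.49/6.89) = 308 × (1/2)^0.94194 ≈ 160.32 μg.
Total = 320.87 + 160.32 ≈ 481.19 μg.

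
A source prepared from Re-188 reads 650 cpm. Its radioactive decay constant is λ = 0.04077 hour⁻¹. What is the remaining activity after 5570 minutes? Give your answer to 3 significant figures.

t½ = ln 2 / λ = 0.69315 / 0.04077 ≈ 17.001 hours.
Convert the elapsed time: 5570 minutes = 92.8333 hours.
Number of half-lives: n = 92.8333/17.001 ≈ 5.4603.
Remaining = 650 × (1/2)^5.4603 = 650 × 0.022713 ≈ 14.763 cpm.

14.8 cpm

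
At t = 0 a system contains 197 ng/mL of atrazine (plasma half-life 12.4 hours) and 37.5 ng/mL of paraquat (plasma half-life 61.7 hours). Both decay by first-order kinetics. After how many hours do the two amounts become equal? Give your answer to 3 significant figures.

37.1 hours

Set 197·(1/2)^(t/12.4) = 37.5·(1/2)^(t/61.7).
Taking log₂: log₂(197/37.5) = t·(1/12.4 − 1/61.7).
log₂(5.2533) = 2.3932; 1/12.4 − 1/61.7 = 0.064438.
t = 2.3932 / 0.064438 ≈ 37.14 hours.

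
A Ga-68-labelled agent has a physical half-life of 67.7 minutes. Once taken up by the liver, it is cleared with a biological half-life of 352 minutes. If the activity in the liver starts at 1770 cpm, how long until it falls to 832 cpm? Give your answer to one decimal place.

1/t_eff = 1/t_phys + 1/t_biol = 1/67.7 + 1/352 = 0.017612 per minute.
t_eff = 67.7 × 352 / (67.7 + 352) ≈ 56.78 minutes.
n = log₂(1770/832) ≈ 1.0891; t = 1.0891 × 56.78 ≈ 61.838 minutes.

61.8 minutes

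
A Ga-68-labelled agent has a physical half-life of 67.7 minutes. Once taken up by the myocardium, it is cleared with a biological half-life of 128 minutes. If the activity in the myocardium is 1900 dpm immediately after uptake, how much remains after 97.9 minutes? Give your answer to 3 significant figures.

1/t_eff = 1/t_phys + 1/t_biol = 1/67.7 + 1/128 = 0.022584 per minute.
t_eff = 67.7 × 128 / (67.7 + 128) ≈ 44.28 minutes.
Remaining = 1900 × (1/2)^(97.9/44.28) = 1900 × (1/2)^2.2109 ≈ 410.39 dpm.

410 dpm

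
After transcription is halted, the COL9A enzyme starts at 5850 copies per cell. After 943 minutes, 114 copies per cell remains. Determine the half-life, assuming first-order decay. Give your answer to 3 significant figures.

A/A₀ = 114/5850 ≈ 0.019487.
n = log₂(51.316) ≈ 5.6813 half-lives elapsed in 943 minutes.
t½ = 943/5.6813 ≈ 165.98 minutes.

166 minutes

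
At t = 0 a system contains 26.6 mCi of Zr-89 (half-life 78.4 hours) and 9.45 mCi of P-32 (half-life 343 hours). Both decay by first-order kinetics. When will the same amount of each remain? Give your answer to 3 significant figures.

Set 26.6·(1/2)^(t/78.4) = 9.45·(1/2)^(t/343).
Taking log₂: log₂(26.6/9.45) = t·(1/78.4 − 1/343).
log₂(2.8148) = 1.493; 1/78.4 − 1/343 = 0.0098397.
t = 1.493 / 0.0098397 ≈ 151.74 hours.

152 hours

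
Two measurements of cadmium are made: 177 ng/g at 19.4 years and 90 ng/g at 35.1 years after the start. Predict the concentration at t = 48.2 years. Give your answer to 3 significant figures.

51.2 ng/g

Over Δt = 35.1 − 19.4 = 15.7 years, the level fell by a factor of 177/90 ≈ 1.9667.
n = log₂(1.9667) ≈ 0.97575 half-lives, so t½ = 15.7/0.97575 ≈ 16.09 years.
From t = 35.1 to t = 48.2: 90 × (1/2)^((48.2−35.1)/16.09) ≈ 51.186 ng/g.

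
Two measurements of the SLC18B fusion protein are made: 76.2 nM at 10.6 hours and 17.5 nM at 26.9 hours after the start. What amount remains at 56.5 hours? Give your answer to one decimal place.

Over Δt = 26.9 − 10.6 = 16.3 hours, the level fell by a factor of 76.2/17.5 ≈ 4.3543.
n = log₂(4.3543) ≈ 2.1224 half-lives, so t½ = 16.3/2.1224 ≈ 7.6799 hours.
From t = 26.9 to t = 56.5: 17.5 × (1/2)^((56.5−26.9)/7.6799) ≈ 1.21 nM.

1.2 nM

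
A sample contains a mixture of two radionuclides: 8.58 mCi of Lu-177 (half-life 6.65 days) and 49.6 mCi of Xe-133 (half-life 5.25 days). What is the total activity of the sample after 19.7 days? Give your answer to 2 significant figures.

4.8 mCi

Lu-177: 8.58 × (1/2)^(19.7/6.65) = 8.58 × (1/2)^2.9624 ≈ 1.1008 mCi.
Xe-133: 49.6 × (1/2)^(19.7/5.25) = 49.6 × (1/2)^3.7524 ≈ 3.6805 mCi.
Total = 1.1008 + 3.6805 ≈ 4.7813 mCi.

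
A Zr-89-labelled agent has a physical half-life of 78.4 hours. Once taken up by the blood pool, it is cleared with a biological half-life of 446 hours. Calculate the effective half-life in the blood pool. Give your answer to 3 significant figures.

1/t_eff = 1/t_phys + 1/t_biol = 1/78.4 + 1/446 = 0.014997 per hour.
t_eff = 78.4 × 446 / (78.4 + 446) ≈ 66.679 hours.

66.7 hours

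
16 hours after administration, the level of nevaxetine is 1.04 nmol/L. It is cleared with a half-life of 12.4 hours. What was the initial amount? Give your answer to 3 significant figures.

2.54 nmol/L

Number of half-lives elapsed: n = 16/12.4 ≈ 1.2903.
A₀ = A × 2^n = 1.04 × 2^1.2903 = 1.04 × 2.4458 ≈ 2.5437 nmol/L.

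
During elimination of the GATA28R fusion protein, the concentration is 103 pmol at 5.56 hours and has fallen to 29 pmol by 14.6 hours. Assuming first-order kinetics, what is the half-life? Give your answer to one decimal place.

Over Δt = 14.6 − 5.56 = 9.04 hours, the level fell by a factor of 103/29 ≈ 3.5517.
n = log₂(3.5517) ≈ 1.8285 half-lives, so t½ = 9.04/1.8285 ≈ 4.9439 hours.

4.9 hours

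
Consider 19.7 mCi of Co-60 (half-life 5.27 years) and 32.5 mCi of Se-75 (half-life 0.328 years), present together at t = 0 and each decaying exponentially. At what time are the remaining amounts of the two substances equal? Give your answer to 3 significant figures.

Set 19.7·(1/2)^(t/5.27) = 32.5·(1/2)^(t/0.328).
Taking log₂: log₂(19.7/32.5) = t·(1/5.27 − 1/0.328).
log₂(0.60615) = -0.72224; 1/5.27 − 1/0.328 = -2.859.
t = -0.72224 / -2.859 ≈ 0.25262 years.

0.253 years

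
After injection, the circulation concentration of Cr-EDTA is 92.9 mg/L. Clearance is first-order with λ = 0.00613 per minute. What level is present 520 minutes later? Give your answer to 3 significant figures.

t½ = ln 2 / λ = 0.69315 / 0.00613 ≈ 113.07 minutes.
Number of half-lives: n = 520/113.07 ≈ 4.5987.
Remaining = 92.9 × (1/2)^4.5987 = 92.9 × 0.041271 ≈ 3.8341 mg/L.

3.83 mg/L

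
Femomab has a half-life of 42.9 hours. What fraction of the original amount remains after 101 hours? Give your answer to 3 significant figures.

0.196

n = 101/42.9 ≈ 2.3543 half-lives.
Fraction remaining = (1/2)^2.3543 ≈ 0.19556.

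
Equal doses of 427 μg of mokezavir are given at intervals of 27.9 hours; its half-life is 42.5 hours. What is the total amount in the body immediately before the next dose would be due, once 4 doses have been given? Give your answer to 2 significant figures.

620 μg

The 4 doses were given 111.6, 83.7, 55.8, 27.9 hours ago.
Total = 427·(1/2)^(111.6/42.5) + 427·(1/2)^(83.7/42.5) + 427·(1/2)^(55.8/42.5) + 427·(1/2)^(27.9/42.5)
      = 69.176 + 109.04 + 171.87 + 270.9 ≈ 620.98 μg.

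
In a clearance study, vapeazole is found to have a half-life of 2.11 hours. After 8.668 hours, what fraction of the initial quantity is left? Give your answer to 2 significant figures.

n = 8.668/2.11 ≈ 4.1081 half-lives.
Fraction remaining = (1/2)^4.1081 ≈ 0.05799.

0.058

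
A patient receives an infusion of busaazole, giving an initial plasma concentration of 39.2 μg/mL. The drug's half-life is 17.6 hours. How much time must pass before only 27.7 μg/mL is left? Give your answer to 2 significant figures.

Fraction remaining = 27.7/39.2 ≈ 0.70663.
n = log₂(39.2/27.7) = ln(1.4152)/ln 2 ≈ 0.50097 half-lives.
t = n × t½ = 0.50097 × 17.6 ≈ 8.817 hours.

8.8 hours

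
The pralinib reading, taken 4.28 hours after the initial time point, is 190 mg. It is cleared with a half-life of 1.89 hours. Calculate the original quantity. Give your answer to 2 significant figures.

910 mg

Number of half-lives elapsed: n = 4.28/1.89 ≈ 2.2646.
A₀ = A × 2^n = 190 × 2^2.2646 = 190 × 4.805 ≈ 912.96 mg.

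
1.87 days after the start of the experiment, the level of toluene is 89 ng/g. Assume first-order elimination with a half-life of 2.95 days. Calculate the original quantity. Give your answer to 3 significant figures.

Number of half-lives elapsed: n = 1.87/2.95 ≈ 0.6339.
A₀ = A × 2^n = 89 × 2^0.6339 = 89 × 1.5518 ≈ 138.11 ng/g.

138 ng/g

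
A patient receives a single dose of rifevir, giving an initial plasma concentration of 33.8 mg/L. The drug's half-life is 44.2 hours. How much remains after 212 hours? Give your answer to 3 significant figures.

1.22 mg/L

Number of half-lives: n = 212/44.2 ≈ 4.7964.
Remaining = 33.8 × (1/2)^4.7964 = 33.8 × 0.035987 ≈ 1.2164 mg/L.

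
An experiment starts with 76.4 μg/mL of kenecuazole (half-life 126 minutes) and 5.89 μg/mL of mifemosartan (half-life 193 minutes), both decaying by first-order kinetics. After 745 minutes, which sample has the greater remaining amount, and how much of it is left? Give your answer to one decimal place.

kenecuazole: 76.4 × (1/2)^5.9127 ≈ 1.2682 μg/mL.
mifemosartan: 5.89 × (1/2)^3.8601 ≈ 0.40561 μg/mL.
Kenecuazole has more remaining, at ≈ 1.2682 μg/mL.

kenecuazole, 1.3 μg/mL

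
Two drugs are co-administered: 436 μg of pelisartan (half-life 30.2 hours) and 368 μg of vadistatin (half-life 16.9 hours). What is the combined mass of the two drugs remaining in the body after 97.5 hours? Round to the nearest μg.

53 μg

pelisartan: 436 × (1/2)^(97.5/30.2) = 436 × (1/2)^3.2285 ≈ 46.518 μg.
vadistatin: 368 × (1/2)^(97.5/16.9) = 368 × (1/2)^5.7692 ≈ 6.7474 μg.
Total = 46.518 + 6.7474 ≈ 53.265 μg.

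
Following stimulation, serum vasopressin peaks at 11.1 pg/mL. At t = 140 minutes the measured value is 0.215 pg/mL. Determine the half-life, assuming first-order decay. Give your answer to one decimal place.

A/A₀ = 0.215/11.1 ≈ 0.019369.
n = log₂(51.628) ≈ 5.6901 half-lives elapsed in 140 minutes.
t½ = 140/5.6901 ≈ 24.604 minutes.

24.6 minutes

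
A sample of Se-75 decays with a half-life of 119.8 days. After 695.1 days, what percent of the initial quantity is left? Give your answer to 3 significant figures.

n = 695.1/119.8 ≈ 5.8022 half-lives.
Fraction remaining = (1/2)^5.8022 ≈ 0.017921, i.e. 1.7921%.

1.79%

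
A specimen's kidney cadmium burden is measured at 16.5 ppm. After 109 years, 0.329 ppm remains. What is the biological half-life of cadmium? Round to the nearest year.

19 years

A/A₀ = 0.329/16.5 ≈ 0.019939.
n = log₂(50.152) ≈ 5.6482 half-lives elapsed in 109 years.
t½ = 109/5.6482 ≈ 19.298 years.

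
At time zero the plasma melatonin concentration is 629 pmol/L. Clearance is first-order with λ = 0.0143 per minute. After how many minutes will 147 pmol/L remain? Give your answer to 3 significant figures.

102 minutes

t½ = ln 2 / λ = 0.69315 / 0.0143 ≈ 48.472 minutes.
Fraction remaining = 147/629 ≈ 0.2337.
n = log₂(629/147) = ln(4.2789)/ln 2 ≈ 2.0972 half-lives.
t = n × t½ = 2.0972 × 48.472 ≈ 101.66 minutes.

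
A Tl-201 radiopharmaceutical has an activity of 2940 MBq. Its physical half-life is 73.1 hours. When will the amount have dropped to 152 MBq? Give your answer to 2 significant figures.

310 hours

Fraction remaining = 152/2940 ≈ 0.051701.
n = log₂(2940/152) = ln(19.342)/ln 2 ≈ 4.2737 half-lives.
t = n × t½ = 4.2737 × 73.1 ≈ 312.41 hours.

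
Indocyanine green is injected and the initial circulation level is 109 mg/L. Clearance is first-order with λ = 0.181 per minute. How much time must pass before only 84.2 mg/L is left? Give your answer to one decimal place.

1.4 minutes

t½ = ln 2 / λ = 0.69315 / 0.181 ≈ 3.8295 minutes.
Fraction remaining = 84.2/109 ≈ 0.77248.
n = log₂(109/84.2) = ln(1.2945)/ln 2 ≈ 0.37244 half-lives.
t = n × t½ = 0.37244 × 3.8295 ≈ 1.4263 minutes.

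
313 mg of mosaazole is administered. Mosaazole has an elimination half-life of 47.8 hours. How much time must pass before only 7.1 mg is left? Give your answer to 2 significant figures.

260 hours

Fraction remaining = 7.1/313 ≈ 0.022684.
n = log₂(313/7.1) = ln(44.085)/ln 2 ≈ 5.4622 half-lives.
t = n × t½ = 5.4622 × 47.8 ≈ 261.09 hours.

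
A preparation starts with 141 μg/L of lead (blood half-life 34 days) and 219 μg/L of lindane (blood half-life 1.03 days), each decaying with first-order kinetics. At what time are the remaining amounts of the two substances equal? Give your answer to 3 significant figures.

Set 141·(1/2)^(t/34) = 219·(1/2)^(t/1.03).
Taking log₂: log₂(141/219) = t·(1/34 − 1/1.03).
log₂(0.64384) = -0.63524; 1/34 − 1/1.03 = -0.94146.
t = -0.63524 / -0.94146 ≈ 0.67473 days.

0.675 days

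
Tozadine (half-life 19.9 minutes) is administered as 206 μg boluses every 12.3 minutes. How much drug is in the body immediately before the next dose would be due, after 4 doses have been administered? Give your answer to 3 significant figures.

316 μg

The 4 doses were given 49.2, 36.9, 24.6, 12.3 minutes ago.
Total = 206·(1/2)^(49.2/19.9) + 206·(1/2)^(36.9/19.9) + 206·(1/2)^(24.6/19.9) + 206·(1/2)^(12.3/19.9)
      = 37.12 + 56.974 + 87.446 + 134.22 ≈ 315.76 μg.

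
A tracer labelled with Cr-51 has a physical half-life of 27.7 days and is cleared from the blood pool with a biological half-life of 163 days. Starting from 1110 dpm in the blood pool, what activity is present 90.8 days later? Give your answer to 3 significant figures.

1/t_eff = 1/t_phys + 1/t_biol = 1/27.7 + 1/163 = 0.042236 per day.
t_eff = 27.7 × 163 / (27.7 + 163) ≈ 23.676 days.
Remaining = 1110 × (1/2)^(90.8/23.676) = 1110 × (1/2)^3.835 ≈ 77.779 dpm.

77.8 dpm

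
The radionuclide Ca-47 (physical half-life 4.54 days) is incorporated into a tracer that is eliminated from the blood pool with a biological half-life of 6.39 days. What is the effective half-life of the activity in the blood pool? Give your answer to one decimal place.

2.7 days

1/t_eff = 1/t_phys + 1/t_biol = 1/4.54 + 1/6.39 = 0.37676 per day.
t_eff = 4.54 × 6.39 / (4.54 + 6.39) ≈ 2.6542 days.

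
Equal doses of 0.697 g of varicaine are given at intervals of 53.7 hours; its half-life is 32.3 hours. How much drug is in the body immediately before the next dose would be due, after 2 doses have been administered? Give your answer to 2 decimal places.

0.29 g

The 2 doses were given 107.4, 53.7 hours ago.
Total = 0.697·(1/2)^(107.4/32.3) + 0.697·(1/2)^(53.7/32.3)
      = 0.069548 + 0.22017 ≈ 0.28972 g.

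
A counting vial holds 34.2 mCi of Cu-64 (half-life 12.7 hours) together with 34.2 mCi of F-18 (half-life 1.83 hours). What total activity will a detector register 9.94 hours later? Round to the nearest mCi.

Cu-64: 34.2 × (1/2)^(9.94/12.7) = 34.2 × (1/2)^0.78268 ≈ 19.88 mCi.
F-18: 34.2 × (1/2)^(9.94/1.83) = 34.2 × (1/2)^5.4317 ≈ 0.79236 mCi.
Total = 19.88 + 0.79236 ≈ 20.672 mCi.

21 mCi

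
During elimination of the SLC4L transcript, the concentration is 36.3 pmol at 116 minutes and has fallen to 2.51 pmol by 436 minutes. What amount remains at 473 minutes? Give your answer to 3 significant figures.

1.84 pmol

Over Δt = 436 − 116 = 320 minutes, the level fell by a factor of 36.3/2.51 ≈ 14.462.
n = log₂(14.462) ≈ 3.8542 half-lives, so t½ = 320/3.8542 ≈ 83.026 minutes.
From t = 436 to t = 473: 2.51 × (1/2)^((473−436)/83.026) ≈ 1.843 pmol.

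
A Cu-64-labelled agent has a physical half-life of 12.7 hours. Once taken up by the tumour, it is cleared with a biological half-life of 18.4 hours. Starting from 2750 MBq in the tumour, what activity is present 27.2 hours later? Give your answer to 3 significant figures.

1/t_eff = 1/t_phys + 1/t_biol = 1/12.7 + 1/18.4 = 0.13309 per hour.
t_eff = 12.7 × 18.4 / (12.7 + 18.4) ≈ 7.5138 hours.
Remaining = 2750 × (1/2)^(27.2/7.5138) = 2750 × (1/2)^3.62 ≈ 223.67 MBq.

224 MBq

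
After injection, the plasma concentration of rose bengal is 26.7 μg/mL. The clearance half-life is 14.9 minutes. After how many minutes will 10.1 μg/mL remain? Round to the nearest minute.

21 minutes

Fraction remaining = 10.1/26.7 ≈ 0.37828.
n = log₂(26.7/10.1) = ln(2.6436)/ln 2 ≈ 1.4025 half-lives.
t = n × t½ = 1.4025 × 14.9 ≈ 20.897 minutes.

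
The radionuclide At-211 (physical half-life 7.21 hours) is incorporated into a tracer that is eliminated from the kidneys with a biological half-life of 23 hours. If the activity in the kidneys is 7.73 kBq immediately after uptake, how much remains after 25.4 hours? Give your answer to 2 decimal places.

1/t_eff = 1/t_phys + 1/t_biol = 1/7.21 + 1/23 = 0.18217 per hour.
t_eff = 7.21 × 23 / (7.21 + 23) ≈ 5.4892 hours.
Remaining = 7.73 × (1/2)^(25.4/5.4892) = 7.73 × (1/2)^4.6272 ≈ 0.31278 kBq.

0.31 kBq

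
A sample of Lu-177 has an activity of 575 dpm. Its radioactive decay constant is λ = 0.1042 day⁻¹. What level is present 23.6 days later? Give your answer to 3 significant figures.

49.2 dpm

t½ = ln 2 / λ = 0.69315 / 0.1042 ≈ 6.6521 days.
Number of half-lives: n = 23.6/6.6521 ≈ 3.5478.
Remaining = 575 × (1/2)^3.5478 = 575 × 0.08551 ≈ 49.168 dpm.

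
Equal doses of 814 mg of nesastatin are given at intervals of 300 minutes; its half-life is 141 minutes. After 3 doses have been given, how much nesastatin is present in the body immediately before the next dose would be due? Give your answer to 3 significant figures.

The 3 doses were given 900, 600, 300 minutes ago.
Total = 814·(1/2)^(900/141) + 814·(1/2)^(600/141) + 814·(1/2)^(300/141)
      = 9.7534 + 42.623 + 186.27 ≈ 238.64 mg.

239 mg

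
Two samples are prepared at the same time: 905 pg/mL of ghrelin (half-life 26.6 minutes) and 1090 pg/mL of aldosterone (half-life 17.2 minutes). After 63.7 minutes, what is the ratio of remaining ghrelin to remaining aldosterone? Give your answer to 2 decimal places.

ghrelin: 905 × (1/2)^(63.7/26.6) = 905 × (1/2)^2.3947 ≈ 172.09 pg/mL.
aldosterone: 1090 × (1/2)^(63.7/17.2) = 1090 × (1/2)^3.7035 ≈ 83.669 pg/mL.
Ratio ≈ 172.09 / 83.669 ≈ 2.0568.

2.06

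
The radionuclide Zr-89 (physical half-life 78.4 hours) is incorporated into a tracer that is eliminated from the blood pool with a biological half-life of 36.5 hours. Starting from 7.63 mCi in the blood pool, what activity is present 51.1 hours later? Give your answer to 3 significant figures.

1/t_eff = 1/t_phys + 1/t_biol = 1/78.4 + 1/36.5 = 0.040152 per hour.
t_eff = 78.4 × 36.5 / (78.4 + 36.5) ≈ 24.905 hours.
Remaining = 7.63 × (1/2)^(51.1/24.905) = 7.63 × (1/2)^2.0518 ≈ 1.8402 mCi.

1.84 mCi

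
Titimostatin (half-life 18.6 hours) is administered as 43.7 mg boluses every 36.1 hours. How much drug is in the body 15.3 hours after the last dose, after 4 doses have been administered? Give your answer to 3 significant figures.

The 4 doses were given 123.6, 87.5, 51.4, 15.3 hours ago.
Total = 43.7·(1/2)^(123.6/18.6) + 43.7·(1/2)^(87.5/18.6) + 43.7·(1/2)^(51.4/18.6) + 43.7·(1/2)^(15.3/18.6)
      = 0.4366 + 1.6763 + 6.4358 + 24.709 ≈ 33.258 mg.

33.3 mg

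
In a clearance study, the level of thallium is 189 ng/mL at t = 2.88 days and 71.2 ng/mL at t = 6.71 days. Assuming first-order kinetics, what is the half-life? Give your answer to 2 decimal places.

2.72 days

Over Δt = 6.71 − 2.88 = 3.83 days, the level fell by a factor of 189/71.2 ≈ 2.6545.
n = log₂(2.6545) ≈ 1.4084 half-lives, so t½ = 3.83/1.4084 ≈ 2.7193 days.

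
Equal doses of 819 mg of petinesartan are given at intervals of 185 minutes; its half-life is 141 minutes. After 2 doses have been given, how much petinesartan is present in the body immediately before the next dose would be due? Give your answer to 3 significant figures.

The 2 doses were given 370, 185 minutes ago.
Total = 819·(1/2)^(370/141) + 819·(1/2)^(185/141)
      = 132.85 + 329.85 ≈ 462.69 mg.

463 mg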